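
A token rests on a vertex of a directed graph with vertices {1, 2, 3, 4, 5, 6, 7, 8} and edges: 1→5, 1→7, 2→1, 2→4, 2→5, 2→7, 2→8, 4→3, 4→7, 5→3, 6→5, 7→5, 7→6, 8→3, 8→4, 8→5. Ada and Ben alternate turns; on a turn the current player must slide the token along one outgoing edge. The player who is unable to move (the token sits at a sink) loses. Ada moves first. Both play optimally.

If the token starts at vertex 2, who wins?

Ada wins.

Positions with no move are L. A position that does have a move is losing for the player to move precisely when every available move leads to a winning position for the opponent. Fill in the labels:
Every edge goes from a vertex to one that appears earlier in the order 3, 5, 6, 7, 1, 4, 8, 2, so processing vertices in that order labels each vertex after all of its successors.
3: no outgoing edge → L
5: can move to 3, which is L ⇒ W
6: the only move is to 5(W), a W ⇒ L
7: can move to 6, which is L ⇒ W
1: moves to 7(W), 5(W); every one is W ⇒ L
4: can move to 3, which is L ⇒ W
8: can move to 3, which is L ⇒ W
2: can move to 1, which is L ⇒ W
From 2 Ada can move to 1, reaching an L position.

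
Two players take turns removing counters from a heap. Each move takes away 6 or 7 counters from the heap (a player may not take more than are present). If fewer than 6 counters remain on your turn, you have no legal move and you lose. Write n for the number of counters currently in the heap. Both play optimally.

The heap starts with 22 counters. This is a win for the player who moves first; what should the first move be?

Remove 6, leaving 16.

Label each position W (a win for the player to move) or L (a loss). A position with no legal move is L; any other position is W exactly when some move reaches an L, and L when every move reaches a W.
n=0: no move → L
n=1: no move → L
n=2: no move → L
n=3: no move → L
n=4: no move → L
n=5: no move → L
n=6: can move to 0, which is L ⇒ W
n=7: can move to 1, which is L ⇒ W
n=8: can move to 2, which is L ⇒ W
n=9: can move to 3, which is L ⇒ W
n=10: can move to 4, which is L ⇒ W
n=11: can move to 5, which is L ⇒ W
n=12: can move to 5, which is L ⇒ W
n=13: moves to 7(W), 6(W); every one is W ⇒ L
n=14: moves to 8(W), 7(W); every one is W ⇒ L
n=15: moves to 9(W), 8(W); every one is W ⇒ L
n=16: moves to 10(W), 9(W); every one is W ⇒ L
n=17: moves to 11(W), 10(W); every one is W ⇒ L
n=18: moves to 12(W), 11(W); every one is W ⇒ L
n=19: can move to 13, which is L ⇒ W
n=20: can move to 14, which is L ⇒ W
n=21: can move to 15, which is L ⇒ W
n=22: can move to 16, which is L ⇒ W
From 22, the L positions reachable in one move are: 16, 15. Any move reaching one of these is winning.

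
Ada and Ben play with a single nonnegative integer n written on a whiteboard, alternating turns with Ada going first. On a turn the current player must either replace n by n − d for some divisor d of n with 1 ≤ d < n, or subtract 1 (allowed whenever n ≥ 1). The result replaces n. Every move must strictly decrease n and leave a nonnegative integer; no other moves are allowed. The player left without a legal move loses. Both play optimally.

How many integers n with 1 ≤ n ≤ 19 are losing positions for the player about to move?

9

Compute win/loss labels from the base case upward. A position with no move is L. Any other position is W if it can reach an L in one move, else L.
n=0: no move → L
n=1: can move to 0, which is L ⇒ W
n=2: the only move is to 1(W), a W ⇒ L
n=3: can move to 2, which is L ⇒ W
n=4: can move to 2, which is L ⇒ W
n=5: the only move is to 4(W), a W ⇒ L
n=6: can move to 5, which is L ⇒ W
n=7: the only move is to 6(W), a W ⇒ L
n=8: can move to 7, which is L ⇒ W
n=9: moves to 6(W), 8(W); every one is W ⇒ L
n=10: can move to 5, which is L ⇒ W
n=11: the only move is to 10(W), a W ⇒ L
n=12: can move to 9, which is L ⇒ W
n=13: the only move is to 12(W), a W ⇒ L
n=14: can move to 7, which is L ⇒ W
n=15: moves to 10(W), 12(W), 14(W); every one is W ⇒ L
n=16: can move to 15, which is L ⇒ W
n=17: the only move is to 16(W), a W ⇒ L
n=18: can move to 9, which is L ⇒ W
n=19: the only move is to 18(W), a W ⇒ L
L entries with 1 ≤ n ≤ 19 (n=0 is outside the asked range and is not counted): n = 2, 5, 7, 9, 11, 13, 15, 17, 19; that makes 9.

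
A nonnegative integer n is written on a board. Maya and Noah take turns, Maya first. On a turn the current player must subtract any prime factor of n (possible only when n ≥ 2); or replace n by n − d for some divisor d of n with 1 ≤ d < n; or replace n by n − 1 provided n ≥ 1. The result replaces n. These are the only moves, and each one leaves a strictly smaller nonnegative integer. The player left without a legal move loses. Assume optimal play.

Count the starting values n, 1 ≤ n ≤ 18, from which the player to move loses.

3

Compute win/loss labels from the base case upward. A position with no move is L. Any other position is W if it can reach an L in one move, else L.
n=0: no move → L
n=1: reaches L-position 0 → W
n=2: reaches L-position 0 → W
n=3: reaches L-position 0 → W
n=4: only reaches 2(W), 3(W), all W → L
n=5: reaches L-position 0 → W
n=6: reaches L-position 4 → W
n=7: reaches L-position 0 → W
n=8: reaches L-position 4 → W
n=9: only reaches 6(W), 8(W), all W → L
n=10: reaches L-position 9 → W
n=11: reaches L-position 0 → W
n=12: reaches L-position 9 → W
n=13: reaches L-position 0 → W
n=14: only reaches 7(W), 12(W), 13(W), all W → L
n=15: reaches L-position 14 → W
n=16: reaches L-position 14 → W
n=17: reaches L-position 0 → W
n=18: reaches L-position 9 → W
L entries with 1 ≤ n ≤ 18 (n=0 is outside the asked range and is not counted): n = 4, 9, 14; that makes 3.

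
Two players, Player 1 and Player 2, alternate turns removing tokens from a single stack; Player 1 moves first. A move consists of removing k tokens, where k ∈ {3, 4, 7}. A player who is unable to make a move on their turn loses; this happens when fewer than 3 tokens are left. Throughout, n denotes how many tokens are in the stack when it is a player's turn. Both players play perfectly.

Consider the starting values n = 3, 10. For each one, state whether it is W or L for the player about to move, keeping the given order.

Use the standard recursion: the mover loses at a terminal position; elsewhere, the mover wins exactly when some move hands the opponent an L position.
n=0: no move → L
n=1: no move → L
n=2: no move → L
n=3: reaches L-position 0 → W
n=4: reaches L-position 1 → W
n=5: reaches L-position 2 → W
n=6: reaches L-position 2 → W
n=7: reaches L-position 0 → W
n=8: reaches L-position 1 → W
n=9: reaches L-position 2 → W
n=10: only reaches 7(W), 6(W), 3(W), all W → L

3: W, 10: L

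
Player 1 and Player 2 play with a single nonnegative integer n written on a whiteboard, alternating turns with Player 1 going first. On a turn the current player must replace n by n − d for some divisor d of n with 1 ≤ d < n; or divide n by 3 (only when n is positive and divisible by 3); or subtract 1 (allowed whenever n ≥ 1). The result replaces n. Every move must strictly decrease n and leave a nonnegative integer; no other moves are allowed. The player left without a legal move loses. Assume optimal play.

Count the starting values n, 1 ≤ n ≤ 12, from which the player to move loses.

5

Classify positions by backward induction: terminal positions (no move available) are L. From any other position, the mover wins iff some move reaches an L.
n=0: no move → L
n=1: W (go to 0, an L position)
n=2: L (sole option 1(W) is W)
n=3: W (go to 2, an L position)
n=4: W (go to 2, an L position)
n=5: L (sole option 4(W) is W)
n=6: W (go to 2, an L position)
n=7: L (sole option 6(W) is W)
n=8: W (go to 7, an L position)
n=9: L (options 3(W), 6(W), 8(W) are all W)
n=10: W (go to 5, an L position)
n=11: L (sole option 10(W) is W)
n=12: W (go to 9, an L position)
L entries with 1 ≤ n ≤ 12 (n=0 is outside the asked range and is not counted): n = 2, 5, 7, 9, 11; that makes 5.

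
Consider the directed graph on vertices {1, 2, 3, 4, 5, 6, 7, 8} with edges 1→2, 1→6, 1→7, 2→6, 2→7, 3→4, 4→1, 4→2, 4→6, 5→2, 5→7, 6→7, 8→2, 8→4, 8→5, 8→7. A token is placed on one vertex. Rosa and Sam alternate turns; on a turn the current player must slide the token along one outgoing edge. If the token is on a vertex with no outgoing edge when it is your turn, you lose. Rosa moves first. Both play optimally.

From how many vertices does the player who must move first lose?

2

Build the W/L table. Terminal = L. A non-terminal position is W if it has a move to some L; otherwise it is L.
Every edge goes from a vertex to one that appears earlier in the order 7, 6, 2, 1, 5, 4, 3, 8, so processing vertices in that order labels each vertex after all of its successors.
7: no outgoing edge → L
6: →7(L), so W
2: →7(L), so W
1: →7(L), so W
5: →7(L), so W
4: →1(W), 2(W), 6(W) — all W, so L
3: →4(L), so W
8: →4(L), so W
The L vertices are 4, 7; that is 2 in all.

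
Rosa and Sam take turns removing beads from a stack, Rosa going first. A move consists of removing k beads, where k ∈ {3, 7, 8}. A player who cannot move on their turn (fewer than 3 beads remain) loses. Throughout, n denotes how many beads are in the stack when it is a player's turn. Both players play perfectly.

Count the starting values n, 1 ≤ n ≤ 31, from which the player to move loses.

12

Label each position W (a win for the player to move) or L (a loss). A position with no legal move is L; any other position is W exactly when some move reaches an L, and L when every move reaches a W.
n=0: no move → L
n=1: no move → L
n=2: no move → L
n=3: W (go to 0, an L position)
n=4: W (go to 1, an L position)
n=5: W (go to 2, an L position)
n=6: L (sole option 3(W) is W)
n=7: W (go to 0, an L position)
n=8: W (go to 1, an L position)
n=9: W (go to 6, an L position)
n=10: W (go to 2, an L position)
n=11: L (options 8(W), 4(W), 3(W) are all W)
n=12: L (options 9(W), 5(W), 4(W) are all W)
n=13: W (go to 6, an L position)
n=14: W (go to 11, an L position)
n=15: W (go to 12, an L position)
n=16: L (options 13(W), 9(W), 8(W) are all W)
n=17: L (options 14(W), 10(W), 9(W) are all W)
n=18: W (go to 11, an L position)
n=19: W (go to 16, an L position)
n=20: W (go to 17, an L position)
n=21: L (options 18(W), 14(W), 13(W) are all W)
n=22: L (options 19(W), 15(W), 14(W) are all W)
n=23: W (go to 16, an L position)
n=24: W (go to 21, an L position)
n=25: W (go to 22, an L position)
n=26: L (options 23(W), 19(W), 18(W) are all W)
n=27: L (options 24(W), 20(W), 19(W) are all W)
n=28: W (go to 21, an L position)
n=29: W (go to 26, an L position)
n=30: W (go to 27, an L position)
n=31: L (options 28(W), 24(W), 23(W) are all W)
L entries with 1 ≤ n ≤ 31 (n=0 is outside the asked range and is not counted): n = 1, 2, 6, 11, 12, 16, 17, 21, 22, 26, 27, 31; that makes 12.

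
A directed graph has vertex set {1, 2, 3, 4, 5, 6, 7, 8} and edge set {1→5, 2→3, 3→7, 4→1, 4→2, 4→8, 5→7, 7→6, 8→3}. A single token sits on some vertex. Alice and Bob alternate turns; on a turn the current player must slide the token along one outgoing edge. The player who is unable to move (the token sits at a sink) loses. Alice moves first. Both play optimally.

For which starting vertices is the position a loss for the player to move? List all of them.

Label each position W (a win for the player to move) or L (a loss). A position with no legal move is L; any other position is W exactly when some move reaches an L, and L when every move reaches a W.
Every edge goes from a vertex to one that appears earlier in the order 6, 7, 5, 3, 1, 8, 2, 4, so processing vertices in that order labels each vertex after all of its successors.
6: no outgoing edge → L
7: →6(L), so W
5: →7(W) only, which is W, so L
3: →7(W) only, which is W, so L
1: →5(L), so W
8: →3(L), so W
2: →3(L), so W
4: →2(W), 8(W), 1(W) — all W, so L
Reading off the rows marked L gives the requested list; there are 4 such vertices.

3, 4, 5, 6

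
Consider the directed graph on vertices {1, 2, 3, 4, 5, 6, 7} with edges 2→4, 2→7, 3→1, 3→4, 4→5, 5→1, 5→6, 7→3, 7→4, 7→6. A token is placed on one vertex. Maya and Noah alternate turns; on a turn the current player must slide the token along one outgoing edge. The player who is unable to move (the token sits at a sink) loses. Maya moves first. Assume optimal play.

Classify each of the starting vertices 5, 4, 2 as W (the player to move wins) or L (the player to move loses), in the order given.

Positions with no move are L. A position that does have a move is losing for the player to move precisely when every available move leads to a winning position for the opponent. Fill in the labels:
Every edge goes from a vertex to one that appears earlier in the order 1, 6, 5, 4, 3, 7, 2, so processing vertices in that order labels each vertex after all of its successors.
1: no outgoing edge → L
6: no outgoing edge → L
5: →6(L), so W
4: →5(W) only, which is W, so L
3: →4(L), so W
7: →4(L), so W
2: →4(L), so W

5: W, 4: L, 2: W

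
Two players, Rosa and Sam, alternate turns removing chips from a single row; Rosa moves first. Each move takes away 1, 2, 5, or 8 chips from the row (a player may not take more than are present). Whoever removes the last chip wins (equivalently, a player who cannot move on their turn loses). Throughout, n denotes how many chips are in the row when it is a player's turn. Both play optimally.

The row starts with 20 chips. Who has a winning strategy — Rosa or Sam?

Rosa wins.

Positions with no move are L. A position that does have a move is losing for the player to move precisely when every available move leads to a winning position for the opponent. Fill in the labels:
n=0: no move → L
n=1: →0(L), so W
n=2: →0(L), so W
n=3: →2(W), 1(W) — all W, so L
n=4: →3(L), so W
n=5: →3(L), so W
n=6: →5(W), 4(W), 1(W) — all W, so L
n=7: →6(L), so W
n=8: →6(L), so W
n=9: →8(W), 7(W), 4(W), 1(W) — all W, so L
n=10: →9(L), so W
n=11: →9(L), so W
n=12: →11(W), 10(W), 7(W), 4(W) — all W, so L
n=13: →12(L), so W
n=14: →12(L), so W
n=15: →14(W), 13(W), 10(W), 7(W) — all W, so L
n=16: →15(L), so W
n=17: →15(L), so W
n=18: →17(W), 16(W), 13(W), 10(W) — all W, so L
n=19: →18(L), so W
n=20: →18(L), so W
From 20 Rosa can remove 2, leaving 18, reaching an L position.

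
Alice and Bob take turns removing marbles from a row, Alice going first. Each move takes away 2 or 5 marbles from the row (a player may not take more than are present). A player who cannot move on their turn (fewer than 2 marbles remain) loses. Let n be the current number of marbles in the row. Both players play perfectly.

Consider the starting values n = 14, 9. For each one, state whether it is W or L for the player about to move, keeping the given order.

14: L, 9: W

Label each position W (a win for the player to move) or L (a loss). A position with no legal move is L; any other position is W exactly when some move reaches an L, and L when every move reaches a W.
n=0: no move → L
n=1: no move → L
n=2: →0(L), so W
n=3: →1(L), so W
n=4: →2(W) only, which is W, so L
n=5: →0(L), so W
n=6: →4(L), so W
n=7: →5(W), 2(W) — all W, so L
n=8: →6(W), 3(W) — all W, so L
n=9: →7(L), so W
n=10: →8(L), so W
n=11: →9(W), 6(W) — all W, so L
n=12: →7(L), so W
n=13: →11(L), so W
n=14: →12(W), 9(W) — all W, so L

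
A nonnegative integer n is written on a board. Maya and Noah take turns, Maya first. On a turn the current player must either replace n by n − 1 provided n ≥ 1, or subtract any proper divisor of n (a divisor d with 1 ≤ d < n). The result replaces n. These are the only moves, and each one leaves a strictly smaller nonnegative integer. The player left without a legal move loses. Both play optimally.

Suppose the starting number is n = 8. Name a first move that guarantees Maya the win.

Move to 7.

Label each position W (a win for the player to move) or L (a loss). A position with no legal move is L; any other position is W exactly when some move reaches an L, and L when every move reaches a W.
n=0: no move → L
n=1: can move to 0, which is L ⇒ W
n=2: the only move is to 1(W), a W ⇒ L
n=3: can move to 2, which is L ⇒ W
n=4: can move to 2, which is L ⇒ W
n=5: the only move is to 4(W), a W ⇒ L
n=6: can move to 5, which is L ⇒ W
n=7: the only move is to 6(W), a W ⇒ L
n=8: can move to 7, which is L ⇒ W
From 8, the L positions reachable in one move are: 7.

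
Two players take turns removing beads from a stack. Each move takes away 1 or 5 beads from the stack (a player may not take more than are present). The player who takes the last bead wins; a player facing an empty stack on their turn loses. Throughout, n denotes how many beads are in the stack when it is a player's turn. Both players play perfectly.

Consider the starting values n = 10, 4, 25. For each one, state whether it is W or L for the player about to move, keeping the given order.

10: L, 4: L, 25: W

Compute win/loss labels from the base case upward. A position with no move is L. Any other position is W if it can reach an L in one move, else L.
n=0: no move → L
n=1: reaches L-position 0 → W
n=2: only reaches 1(W), which is W → L
n=3: reaches L-position 2 → W
n=4: only reaches 3(W), which is W → L
n=5: reaches L-position 4 → W
n=6: only reaches 5(W), 1(W), all W → L
n=7: reaches L-position 6 → W
n=8: only reaches 7(W), 3(W), all W → L
n=9: reaches L-position 8 → W
n=10: only reaches 9(W), 5(W), all W → L
n=11: reaches L-position 10 → W
n=12: only reaches 11(W), 7(W), all W → L
n=13: reaches L-position 12 → W
n=14: only reaches 13(W), 9(W), all W → L
n=15: reaches L-position 14 → W
n=16: only reaches 15(W), 11(W), all W → L
n=17: reaches L-position 16 → W
n=18: only reaches 17(W), 13(W), all W → L
n=19: reaches L-position 18 → W
n=20: only reaches 19(W), 15(W), all W → L
n=21: reaches L-position 20 → W
n=22: only reaches 21(W), 17(W), all W → L
n=23: reaches L-position 22 → W
n=24: only reaches 23(W), 19(W), all W → L
n=25: reaches L-position 24 → W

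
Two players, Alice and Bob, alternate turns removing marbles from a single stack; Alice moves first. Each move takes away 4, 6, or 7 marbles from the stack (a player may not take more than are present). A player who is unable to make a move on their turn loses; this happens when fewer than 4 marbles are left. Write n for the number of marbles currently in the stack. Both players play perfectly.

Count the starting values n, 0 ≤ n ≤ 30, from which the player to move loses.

Work bottom-up. With no move the player to move loses. Otherwise the position is W if at least one move leads to an L position for the opponent, and L if every move leads to a W.
n=0: no move → L
n=1: no move → L
n=2: no move → L
n=3: no move → L
n=4: →0(L), so W
n=5: →1(L), so W
n=6: →2(L), so W
n=7: →3(L), so W
n=8: →2(L), so W
n=9: →3(L), so W
n=10: →3(L), so W
n=11: →7(W), 5(W), 4(W) — all W, so L
n=12: →8(W), 6(W), 5(W) — all W, so L
n=13: →9(W), 7(W), 6(W) — all W, so L
n=14: →10(W), 8(W), 7(W) — all W, so L
n=15: →11(L), so W
n=16: →12(L), so W
n=17: →13(L), so W
n=18: →14(L), so W
n=19: →13(L), so W
n=20: →14(L), so W
n=21: →14(L), so W
n=22: →18(W), 16(W), 15(W) — all W, so L
n=23: →19(W), 17(W), 16(W) — all W, so L
n=24: →20(W), 18(W), 17(W) — all W, so L
n=25: →21(W), 19(W), 18(W) — all W, so L
n=26: →22(L), so W
n=27: →23(L), so W
n=28: →24(L), so W
n=29: →25(L), so W
n=30: →24(L), so W
L entries with 0 ≤ n ≤ 30: n = 0, 1, 2, 3, 11, 12, 13, 14, 22, 23, 24, 25; that makes 12.

12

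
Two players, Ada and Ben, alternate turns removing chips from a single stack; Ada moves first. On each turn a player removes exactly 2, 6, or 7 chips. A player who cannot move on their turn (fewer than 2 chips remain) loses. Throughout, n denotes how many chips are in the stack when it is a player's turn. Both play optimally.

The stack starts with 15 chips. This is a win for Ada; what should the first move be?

Remove 2, leaving 13.

Work bottom-up. With no move the player to move loses. Otherwise the position is W if at least one move leads to an L position for the opponent, and L if every move leads to a W.
n=0: no move → L
n=1: no move → L
n=2: can move to 0, which is L ⇒ W
n=3: can move to 1, which is L ⇒ W
n=4: the only move is to 2(W), a W ⇒ L
n=5: the only move is to 3(W), a W ⇒ L
n=6: can move to 4, which is L ⇒ W
n=7: can move to 5, which is L ⇒ W
n=8: can move to 1, which is L ⇒ W
n=9: moves to 7(W), 3(W), 2(W); every one is W ⇒ L
n=10: can move to 4, which is L ⇒ W
n=11: can move to 9, which is L ⇒ W
n=12: can move to 5, which is L ⇒ W
n=13: moves to 11(W), 7(W), 6(W); every one is W ⇒ L
n=14: moves to 12(W), 8(W), 7(W); every one is W ⇒ L
n=15: can move to 13, which is L ⇒ W
From 15, the L positions reachable in one move are: 13, 9. Any move reaching one of these is winning.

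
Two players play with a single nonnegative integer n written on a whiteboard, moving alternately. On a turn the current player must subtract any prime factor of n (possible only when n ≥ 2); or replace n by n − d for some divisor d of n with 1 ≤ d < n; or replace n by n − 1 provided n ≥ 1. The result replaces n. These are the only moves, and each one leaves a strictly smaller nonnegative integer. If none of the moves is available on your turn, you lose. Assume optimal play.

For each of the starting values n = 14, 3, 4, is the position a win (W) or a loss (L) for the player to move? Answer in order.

14: L, 3: W, 4: L

Work bottom-up. With no move the player to move loses. Otherwise the position is W if at least one move leads to an L position for the opponent, and L if every move leads to a W.
n=0: no move → L
n=1: can move to 0, which is L ⇒ W
n=2: can move to 0, which is L ⇒ W
n=3: can move to 0, which is L ⇒ W
n=4: moves to 2(W), 3(W); every one is W ⇒ L
n=5: can move to 0, which is L ⇒ W
n=6: can move to 4, which is L ⇒ W
n=7: can move to 0, which is L ⇒ W
n=8: can move to 4, which is L ⇒ W
n=9: moves to 6(W), 8(W); every one is W ⇒ L
n=10: can move to 9, which is L ⇒ W
n=11: can move to 0, which is L ⇒ W
n=12: can move to 9, which is L ⇒ W
n=13: can move to 0, which is L ⇒ W
n=14: moves to 7(W), 12(W), 13(W); every one is W ⇒ L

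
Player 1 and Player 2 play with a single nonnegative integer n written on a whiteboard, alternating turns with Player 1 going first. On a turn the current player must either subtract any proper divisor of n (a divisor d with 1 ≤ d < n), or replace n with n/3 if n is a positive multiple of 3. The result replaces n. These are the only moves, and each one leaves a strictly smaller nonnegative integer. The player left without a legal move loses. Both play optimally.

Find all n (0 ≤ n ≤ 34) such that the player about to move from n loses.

Work bottom-up. With no move the player to move loses. Otherwise the position is W if at least one move leads to an L position for the opponent, and L if every move leads to a W.
n=0: no move → L
n=1: no move → L
n=2: reaches L-position 1 → W
n=3: reaches L-position 1 → W
n=4: only reaches 2(W), 3(W), all W → L
n=5: reaches L-position 4 → W
n=6: reaches L-position 4 → W
n=7: only reaches 6(W), which is W → L
n=8: reaches L-position 4 → W
n=9: only reaches 3(W), 6(W), 8(W), all W → L
n=10: reaches L-position 9 → W
n=11: only reaches 10(W), which is W → L
n=12: reaches L-position 4 → W
n=13: only reaches 12(W), which is W → L
n=14: reaches L-position 7 → W
n=15: only reaches 5(W), 10(W), 12(W), 14(W), all W → L
n=16: reaches L-position 15 → W
n=17: only reaches 16(W), which is W → L
n=18: reaches L-position 9 → W
n=19: only reaches 18(W), which is W → L
n=20: reaches L-position 15 → W
n=21: reaches L-position 7 → W
n=22: reaches L-position 11 → W
n=23: only reaches 22(W), which is W → L
n=24: reaches L-position 23 → W
n=25: only reaches 20(W), 24(W), all W → L
n=26: reaches L-position 13 → W
n=27: reaches L-position 9 → W
n=28: only reaches 14(W), 21(W), 24(W), 26(W), 27(W), all W → L
n=29: reaches L-position 28 → W
n=30: reaches L-position 15 → W
n=31: only reaches 30(W), which is W → L
n=32: reaches L-position 28 → W
n=33: reaches L-position 11 → W
n=34: reaches L-position 17 → W
Reading off the rows marked L gives the requested list; there are 14 such values of n.

0, 1, 4, 7, 9, 11, 13, 15, 17, 19, 23, 25, 28, 31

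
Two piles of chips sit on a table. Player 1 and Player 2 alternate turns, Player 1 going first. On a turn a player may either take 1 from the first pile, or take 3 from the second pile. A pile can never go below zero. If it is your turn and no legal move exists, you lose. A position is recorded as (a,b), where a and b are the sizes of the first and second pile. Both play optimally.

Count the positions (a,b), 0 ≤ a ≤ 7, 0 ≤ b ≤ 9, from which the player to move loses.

Compute win/loss labels from the base case upward. A position with no move is L. Any other position is W if it can reach an L in one move, else L.
Every move lowers a or b (never raises either), so fill the grid row by row in increasing a, and left to right within a row: each cell's successors are then already labelled.
      b=0  b=1  b=2  b=3  b=4  b=5  b=6  b=7  b=8  b=9
a=0:    L    L    L    W    W    W    L    L    L    W
a=1:    W    W    W    L    L    L    W    W    W    L
a=2:    L    L    L    W    W    W    L    L    L    W
a=3:    W    W    W    L    L    L    W    W    W    L
a=4:    L    L    L    W    W    W    L    L    L    W
a=5:    W    W    W    L    L    L    W    W    W    L
a=6:    L    L    L    W    W    W    L    L    L    W
a=7:    W    W    W    L    L    L    W    W    W    L
Cells with no legal move (terminal, hence L): (0,0), (0,1), (0,2).
The remaining L cells, each justified by listing all of its moves:
(0,6): only reaches (0,3)(W), which is W → L
(0,7): only reaches (0,4)(W), which is W → L
(0,8): only reaches (0,5)(W), which is W → L
(1,3): only reaches (0,3)(W), (1,0)(W), all W → L
(1,4): only reaches (0,4)(W), (1,1)(W), all W → L
(1,5): only reaches (0,5)(W), (1,2)(W), all W → L
(1,9): only reaches (0,9)(W), (1,6)(W), all W → L
(2,0): only reaches (1,0)(W), which is W → L
(2,1): only reaches (1,1)(W), which is W → L
(2,2): only reaches (1,2)(W), which is W → L
(2,6): only reaches (1,6)(W), (2,3)(W), all W → L
(2,7): only reaches (1,7)(W), (2,4)(W), all W → L
(2,8): only reaches (1,8)(W), (2,5)(W), all W → L
(3,3): only reaches (2,3)(W), (3,0)(W), all W → L
(3,4): only reaches (2,4)(W), (3,1)(W), all W → L
(3,5): only reaches (2,5)(W), (3,2)(W), all W → L
(3,9): only reaches (2,9)(W), (3,6)(W), all W → L
(4,0): only reaches (3,0)(W), which is W → L
(4,1): only reaches (3,1)(W), which is W → L
(4,2): only reaches (3,2)(W), which is W → L
(4,6): only reaches (3,6)(W), (4,3)(W), all W → L
(4,7): only reaches (3,7)(W), (4,4)(W), all W → L
(4,8): only reaches (3,8)(W), (4,5)(W), all W → L
(5,3): only reaches (4,3)(W), (5,0)(W), all W → L
(5,4): only reaches (4,4)(W), (5,1)(W), all W → L
(5,5): only reaches (4,5)(W), (5,2)(W), all W → L
(5,9): only reaches (4,9)(W), (5,6)(W), all W → L
(6,0): only reaches (5,0)(W), which is W → L
(6,1): only reaches (5,1)(W), which is W → L
(6,2): only reaches (5,2)(W), which is W → L
(6,6): only reaches (5,6)(W), (6,3)(W), all W → L
(6,7): only reaches (5,7)(W), (6,4)(W), all W → L
(6,8): only reaches (5,8)(W), (6,5)(W), all W → L
(7,3): only reaches (6,3)(W), (7,0)(W), all W → L
(7,4): only reaches (6,4)(W), (7,1)(W), all W → L
(7,5): only reaches (6,5)(W), (7,2)(W), all W → L
(7,9): only reaches (6,9)(W), (7,6)(W), all W → L
Every other cell has at least one move into one of the L cells above, so it is W.
L cells per row: a=0: 6, a=1: 4, a=2: 6, a=3: 4, a=4: 6, a=5: 4, a=6: 6, a=7: 4; total 40.

40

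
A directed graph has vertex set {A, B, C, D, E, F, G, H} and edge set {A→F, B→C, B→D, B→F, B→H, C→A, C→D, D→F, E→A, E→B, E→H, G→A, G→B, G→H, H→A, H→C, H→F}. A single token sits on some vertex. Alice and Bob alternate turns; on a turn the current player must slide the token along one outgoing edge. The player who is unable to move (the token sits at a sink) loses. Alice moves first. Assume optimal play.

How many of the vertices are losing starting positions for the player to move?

4

Build the W/L table. Terminal = L. A non-terminal position is W if it has a move to some L; otherwise it is L.
Every edge goes from a vertex to one that appears earlier in the order F, A, D, C, H, B, E, G, so processing vertices in that order labels each vertex after all of its successors.
F: no outgoing edge → L
A: can move to F, which is L ⇒ W
D: can move to F, which is L ⇒ W
C: moves to D(W), A(W); every one is W ⇒ L
H: can move to C, which is L ⇒ W
B: can move to C, which is L ⇒ W
E: moves to B(W), H(W), A(W); every one is W ⇒ L
G: moves to B(W), H(W), A(W); every one is W ⇒ L
The L vertices are C, E, F, G; that is 4 in all.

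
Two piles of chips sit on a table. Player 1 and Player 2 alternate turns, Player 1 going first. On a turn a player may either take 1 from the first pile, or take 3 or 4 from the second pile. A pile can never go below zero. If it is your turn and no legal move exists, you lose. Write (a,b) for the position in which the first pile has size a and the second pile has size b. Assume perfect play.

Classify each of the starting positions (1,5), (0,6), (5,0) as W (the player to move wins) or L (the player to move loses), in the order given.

(1,5): L, (0,6): W, (5,0): W

Work bottom-up. With no move the player to move loses. Otherwise the position is W if at least one move leads to an L position for the opponent, and L if every move leads to a W.
No move ever increases a pile, so every position that can arise here has a ≤ 5 and b ≤ 6; it is enough to label the cells with 0 ≤ a ≤ 5 and 0 ≤ b ≤ 6.
Every move lowers a or b (never raises either), so fill the grid row by row in increasing a, and left to right within a row: each cell's successors are then already labelled.
      b=0  b=1  b=2  b=3  b=4  b=5  b=6
a=0:    L    L    L    W    W    W    W
a=1:    W    W    W    L    L    L    W
a=2:    L    L    L    W    W    W    W
a=3:    W    W    W    L    L    L    W
a=4:    L    L    L    W    W    W    W
a=5:    W    W    W    L    L    L    W
Cells with no legal move (terminal, hence L): (0,0), (0,1), (0,2).
The remaining L cells, each justified by listing all of its moves:
(1,3): only reaches (0,3)(W), (1,0)(W), all W → L
(1,4): only reaches (0,4)(W), (1,1)(W), (1,0)(W), all W → L
(1,5): only reaches (0,5)(W), (1,2)(W), (1,1)(W), all W → L
(2,0): only reaches (1,0)(W), which is W → L
(2,1): only reaches (1,1)(W), which is W → L
(2,2): only reaches (1,2)(W), which is W → L
(3,3): only reaches (2,3)(W), (3,0)(W), all W → L
(3,4): only reaches (2,4)(W), (3,1)(W), (3,0)(W), all W → L
(3,5): only reaches (2,5)(W), (3,2)(W), (3,1)(W), all W → L
(4,0): only reaches (3,0)(W), which is W → L
(4,1): only reaches (3,1)(W), which is W → L
(4,2): only reaches (3,2)(W), which is W → L
(5,3): only reaches (4,3)(W), (5,0)(W), all W → L
(5,4): only reaches (4,4)(W), (5,1)(W), (5,0)(W), all W → L
(5,5): only reaches (4,5)(W), (5,2)(W), (5,1)(W), all W → L
Every other cell has at least one move into one of the L cells above, so it is W.
(1,5): one of the L cells justified above, so L
(0,6): the move to (0,2) reaches an L cell, so W
(5,0): the move to (4,0) reaches an L cell, so W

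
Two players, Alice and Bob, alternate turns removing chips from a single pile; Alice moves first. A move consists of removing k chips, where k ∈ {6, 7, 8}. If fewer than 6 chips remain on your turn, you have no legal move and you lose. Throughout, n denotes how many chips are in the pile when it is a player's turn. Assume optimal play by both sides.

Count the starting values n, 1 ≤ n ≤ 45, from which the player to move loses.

21

Classify positions by backward induction: terminal positions (no move available) are L. From any other position, the mover wins iff some move reaches an L.
n=0: no move → L
n=1: no move → L
n=2: no move → L
n=3: no move → L
n=4: no move → L
n=5: no move → L
n=6: →0(L), so W
n=7: →1(L), so W
n=8: →2(L), so W
n=9: →3(L), so W
n=10: →4(L), so W
n=11: →5(L), so W
n=12: →5(L), so W
n=13: →5(L), so W
n=14: →8(W), 7(W), 6(W) — all W, so L
n=15: →9(W), 8(W), 7(W) — all W, so L
n=16: →10(W), 9(W), 8(W) — all W, so L
n=17: →11(W), 10(W), 9(W) — all W, so L
n=18: →12(W), 11(W), 10(W) — all W, so L
n=19: →13(W), 12(W), 11(W) — all W, so L
n=20: →14(L), so W
n=21: →15(L), so W
n=22: →16(L), so W
n=23: →17(L), so W
n=24: →18(L), so W
n=25: →19(L), so W
n=26: →19(L), so W
n=27: →19(L), so W
n=28: →22(W), 21(W), 20(W) — all W, so L
n=29: →23(W), 22(W), 21(W) — all W, so L
n=30: →24(W), 23(W), 22(W) — all W, so L
n=31: →25(W), 24(W), 23(W) — all W, so L
n=32: →26(W), 25(W), 24(W) — all W, so L
n=33: →27(W), 26(W), 25(W) — all W, so L
n=34: →28(L), so W
n=35: →29(L), so W
n=36: →30(L), so W
n=37: →31(L), so W
n=38: →32(L), so W
n=39: →33(L), so W
n=40: →33(L), so W
n=41: →33(L), so W
n=42: →36(W), 35(W), 34(W) — all W, so L
n=43: →37(W), 36(W), 35(W) — all W, so L
n=44: →38(W), 37(W), 36(W) — all W, so L
n=45: →39(W), 38(W), 37(W) — all W, so L
L entries with 1 ≤ n ≤ 45 (n=0 is outside the asked range and is not counted): n = 1, 2, 3, 4, 5, 14, 15, 16, 17, 18, 19, 28, 29, 30, 31, 32, 33, 42, 43, 44, 45; that makes 21.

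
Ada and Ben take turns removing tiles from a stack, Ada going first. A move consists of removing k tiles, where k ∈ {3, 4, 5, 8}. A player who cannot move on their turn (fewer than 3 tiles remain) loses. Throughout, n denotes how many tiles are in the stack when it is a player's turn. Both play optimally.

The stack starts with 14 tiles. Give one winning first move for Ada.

Label each position W (a win for the player to move) or L (a loss). A position with no legal move is L; any other position is W exactly when some move reaches an L, and L when every move reaches a W.
n=0: no move → L
n=1: no move → L
n=2: no move → L
n=3: reaches L-position 0 → W
n=4: reaches L-position 1 → W
n=5: reaches L-position 2 → W
n=6: reaches L-position 2 → W
n=7: reaches L-position 2 → W
n=8: reaches L-position 0 → W
n=9: reaches L-position 1 → W
n=10: reaches L-position 2 → W
n=11: only reaches 8(W), 7(W), 6(W), 3(W), all W → L
n=12: only reaches 9(W), 8(W), 7(W), 4(W), all W → L
n=13: only reaches 10(W), 9(W), 8(W), 5(W), all W → L
n=14: reaches L-position 11 → W
From 14, the L positions reachable in one move are: 11.

Remove 3, leaving 11.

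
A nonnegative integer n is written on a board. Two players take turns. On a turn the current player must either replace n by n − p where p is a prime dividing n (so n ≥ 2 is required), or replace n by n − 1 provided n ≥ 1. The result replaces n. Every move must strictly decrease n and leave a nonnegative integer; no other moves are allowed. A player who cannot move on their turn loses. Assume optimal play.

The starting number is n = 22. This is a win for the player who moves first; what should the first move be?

Positions with no move are L. A position that does have a move is losing for the player to move precisely when every available move leads to a winning position for the opponent. Fill in the labels:
n=0: no move → L
n=1: W (go to 0, an L position)
n=2: W (go to 0, an L position)
n=3: W (go to 0, an L position)
n=4: L (options 2(W), 3(W) are all W)
n=5: W (go to 0, an L position)
n=6: W (go to 4, an L position)
n=7: W (go to 0, an L position)
n=8: L (options 6(W), 7(W) are all W)
n=9: W (go to 8, an L position)
n=10: W (go to 8, an L position)
n=11: W (go to 0, an L position)
n=12: L (options 9(W), 10(W), 11(W) are all W)
n=13: W (go to 0, an L position)
n=14: W (go to 12, an L position)
n=15: W (go to 12, an L position)
n=16: L (options 14(W), 15(W) are all W)
n=17: W (go to 0, an L position)
n=18: W (go to 16, an L position)
n=19: W (go to 0, an L position)
n=20: L (options 15(W), 18(W), 19(W) are all W)
n=21: W (go to 20, an L position)
n=22: W (go to 20, an L position)
From 22, the L positions reachable in one move are: 20.

Move to 20.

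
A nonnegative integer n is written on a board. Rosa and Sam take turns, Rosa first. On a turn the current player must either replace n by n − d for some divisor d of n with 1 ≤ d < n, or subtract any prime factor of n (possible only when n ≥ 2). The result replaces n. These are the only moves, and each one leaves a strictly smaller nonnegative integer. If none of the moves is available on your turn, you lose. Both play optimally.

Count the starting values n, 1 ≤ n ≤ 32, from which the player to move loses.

Positions with no move are L. A position that does have a move is losing for the player to move precisely when every available move leads to a winning position for the opponent. Fill in the labels:
n=0: no move → L
n=1: no move → L
n=2: →0(L), so W
n=3: →0(L), so W
n=4: →2(W), 3(W) — all W, so L
n=5: →0(L), so W
n=6: →4(L), so W
n=7: →0(L), so W
n=8: →4(L), so W
n=9: →6(W), 8(W) — all W, so L
n=10: →9(L), so W
n=11: →0(L), so W
n=12: →9(L), so W
n=13: →0(L), so W
n=14: →7(W), 12(W), 13(W) — all W, so L
n=15: →14(L), so W
n=16: →14(L), so W
n=17: →0(L), so W
n=18: →9(L), so W
n=19: →0(L), so W
n=20: →10(W), 15(W), 16(W), 18(W), 19(W) — all W, so L
n=21: →14(L), so W
n=22: →20(L), so W
n=23: →0(L), so W
n=24: →20(L), so W
n=25: →20(L), so W
n=26: →13(W), 24(W), 25(W) — all W, so L
n=27: →26(L), so W
n=28: →14(L), so W
n=29: →0(L), so W
n=30: →20(L), so W
n=31: →0(L), so W
n=32: →16(W), 24(W), 28(W), 30(W), 31(W) — all W, so L
L entries with 1 ≤ n ≤ 32 (n=0 is outside the asked range and is not counted): n = 1, 4, 9, 14, 20, 26, 32; that makes 7.

7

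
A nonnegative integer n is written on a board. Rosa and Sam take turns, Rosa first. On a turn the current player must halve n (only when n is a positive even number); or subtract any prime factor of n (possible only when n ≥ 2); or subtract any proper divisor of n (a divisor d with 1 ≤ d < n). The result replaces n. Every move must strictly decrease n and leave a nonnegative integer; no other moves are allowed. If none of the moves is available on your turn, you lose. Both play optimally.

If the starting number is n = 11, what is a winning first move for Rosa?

Move to 0.

Classify positions by backward induction: terminal positions (no move available) are L. From any other position, the mover wins iff some move reaches an L.
n=0: no move → L
n=1: no move → L
n=2: reaches L-position 0 → W
n=3: reaches L-position 0 → W
n=4: only reaches 2(W), 3(W), all W → L
n=5: reaches L-position 0 → W
n=6: reaches L-position 4 → W
n=7: reaches L-position 0 → W
n=8: reaches L-position 4 → W
n=9: only reaches 6(W), 8(W), all W → L
n=10: reaches L-position 9 → W
n=11: reaches L-position 0 → W
From 11, the L positions reachable in one move are: 0.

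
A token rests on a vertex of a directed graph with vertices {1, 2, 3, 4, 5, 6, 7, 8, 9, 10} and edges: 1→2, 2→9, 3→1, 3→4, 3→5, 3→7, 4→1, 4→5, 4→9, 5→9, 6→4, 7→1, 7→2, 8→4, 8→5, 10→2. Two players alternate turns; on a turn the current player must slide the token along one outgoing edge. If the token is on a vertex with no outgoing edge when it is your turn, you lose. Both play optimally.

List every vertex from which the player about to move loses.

1, 6, 8, 9, 10

Compute win/loss labels from the base case upward. A position with no move is L. Any other position is W if it can reach an L in one move, else L.
Every edge goes from a vertex to one that appears earlier in the order 9, 2, 1, 5, 4, 7, 3, 8, 6, 10, so processing vertices in that order labels each vertex after all of its successors.
9: no outgoing edge → L
2: can move to 9, which is L ⇒ W
1: the only move is to 2(W), a W ⇒ L
5: can move to 9, which is L ⇒ W
4: can move to 1, which is L ⇒ W
7: can move to 1, which is L ⇒ W
3: can move to 1, which is L ⇒ W
8: moves to 4(W), 5(W); every one is W ⇒ L
6: the only move is to 4(W), a W ⇒ L
10: the only move is to 2(W), a W ⇒ L
Reading off the rows marked L gives the requested list; there are 5 such vertices.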